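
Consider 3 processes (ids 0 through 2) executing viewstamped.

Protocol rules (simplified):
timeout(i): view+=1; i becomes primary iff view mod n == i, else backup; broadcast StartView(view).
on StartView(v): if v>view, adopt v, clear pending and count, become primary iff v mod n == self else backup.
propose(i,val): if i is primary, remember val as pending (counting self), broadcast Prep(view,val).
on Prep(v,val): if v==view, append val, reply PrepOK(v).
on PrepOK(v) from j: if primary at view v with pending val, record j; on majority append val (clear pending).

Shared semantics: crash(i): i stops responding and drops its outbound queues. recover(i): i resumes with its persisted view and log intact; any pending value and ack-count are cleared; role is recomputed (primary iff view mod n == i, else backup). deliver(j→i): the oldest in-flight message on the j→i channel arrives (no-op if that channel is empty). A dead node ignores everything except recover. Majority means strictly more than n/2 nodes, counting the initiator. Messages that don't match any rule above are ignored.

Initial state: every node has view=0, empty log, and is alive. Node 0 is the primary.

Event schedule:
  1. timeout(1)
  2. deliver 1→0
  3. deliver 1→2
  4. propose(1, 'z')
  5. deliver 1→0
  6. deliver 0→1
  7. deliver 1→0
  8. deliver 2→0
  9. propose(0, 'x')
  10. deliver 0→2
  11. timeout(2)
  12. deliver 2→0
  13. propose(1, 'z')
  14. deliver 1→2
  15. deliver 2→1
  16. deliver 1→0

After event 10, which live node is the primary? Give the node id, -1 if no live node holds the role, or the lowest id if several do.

1

after 1 — timeout(1): n1:prim/v1/[-]
after 2 — deliver 1→0: n0:back/v1/[-]
after 3 — deliver 1→2: n2:back/v1/[-]
after 4 — propose(1,'z'): ·
after 5 — deliver 1→0: n0:back/v1/[z]
after 6 — deliver 0→1: n1:prim/v1/[z]
after 7 — deliver 1→0: ·
after 8 — deliver 2→0: ·
after 9 — propose(0,'x'): ·
after 10 — deliver 0→2: ·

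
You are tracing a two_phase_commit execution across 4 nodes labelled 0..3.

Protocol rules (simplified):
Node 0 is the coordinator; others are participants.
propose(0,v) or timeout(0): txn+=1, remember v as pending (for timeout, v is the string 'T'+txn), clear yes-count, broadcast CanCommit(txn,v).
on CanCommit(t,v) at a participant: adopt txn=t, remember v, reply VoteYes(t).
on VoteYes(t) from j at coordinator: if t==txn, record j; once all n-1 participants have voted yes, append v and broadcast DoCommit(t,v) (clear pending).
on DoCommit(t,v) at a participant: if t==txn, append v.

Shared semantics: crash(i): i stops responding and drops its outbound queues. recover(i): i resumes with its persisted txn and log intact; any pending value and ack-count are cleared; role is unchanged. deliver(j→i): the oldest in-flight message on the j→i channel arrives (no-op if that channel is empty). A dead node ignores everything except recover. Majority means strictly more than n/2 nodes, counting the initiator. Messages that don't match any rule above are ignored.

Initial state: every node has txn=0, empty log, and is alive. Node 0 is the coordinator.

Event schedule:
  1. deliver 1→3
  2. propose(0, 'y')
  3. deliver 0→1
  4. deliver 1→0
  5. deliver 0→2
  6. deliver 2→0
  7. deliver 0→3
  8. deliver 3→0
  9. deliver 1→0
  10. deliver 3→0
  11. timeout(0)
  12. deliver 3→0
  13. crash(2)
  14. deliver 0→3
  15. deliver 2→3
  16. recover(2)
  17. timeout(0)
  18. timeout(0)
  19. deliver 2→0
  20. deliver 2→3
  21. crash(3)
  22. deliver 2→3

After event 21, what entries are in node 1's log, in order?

1. deliver 1→3:  nop
2. propose(0,'y'):  <0:coor t1 ->
3. deliver 0→1:  <1:part t1 ->
4. deliver 1→0:  nop
5. deliver 0→2:  <2:part t1 ->
6. deliver 2→0:  nop
7. deliver 0→3:  <3:part t1 ->
8. deliver 3→0:  <0:coor t1 y>
9. deliver 1→0:  nop
10. deliver 3→0:  nop
11. timeout(0):  <0:coor t2 y>
12. deliver 3→0:  nop
13. crash(2):  <2:✗part t1 ->
14. deliver 0→3:  <3:part t1 y>
15. deliver 2→3:  nop
16. recover(2):  <2:part t1 ->
17. timeout(0):  <0:coor t3 y>
18. timeout(0):  <0:coor t4 y>
19. deliver 2→0:  nop
20. deliver 2→3:  nop
21. crash(3):  <3:✗part t1 y>

empty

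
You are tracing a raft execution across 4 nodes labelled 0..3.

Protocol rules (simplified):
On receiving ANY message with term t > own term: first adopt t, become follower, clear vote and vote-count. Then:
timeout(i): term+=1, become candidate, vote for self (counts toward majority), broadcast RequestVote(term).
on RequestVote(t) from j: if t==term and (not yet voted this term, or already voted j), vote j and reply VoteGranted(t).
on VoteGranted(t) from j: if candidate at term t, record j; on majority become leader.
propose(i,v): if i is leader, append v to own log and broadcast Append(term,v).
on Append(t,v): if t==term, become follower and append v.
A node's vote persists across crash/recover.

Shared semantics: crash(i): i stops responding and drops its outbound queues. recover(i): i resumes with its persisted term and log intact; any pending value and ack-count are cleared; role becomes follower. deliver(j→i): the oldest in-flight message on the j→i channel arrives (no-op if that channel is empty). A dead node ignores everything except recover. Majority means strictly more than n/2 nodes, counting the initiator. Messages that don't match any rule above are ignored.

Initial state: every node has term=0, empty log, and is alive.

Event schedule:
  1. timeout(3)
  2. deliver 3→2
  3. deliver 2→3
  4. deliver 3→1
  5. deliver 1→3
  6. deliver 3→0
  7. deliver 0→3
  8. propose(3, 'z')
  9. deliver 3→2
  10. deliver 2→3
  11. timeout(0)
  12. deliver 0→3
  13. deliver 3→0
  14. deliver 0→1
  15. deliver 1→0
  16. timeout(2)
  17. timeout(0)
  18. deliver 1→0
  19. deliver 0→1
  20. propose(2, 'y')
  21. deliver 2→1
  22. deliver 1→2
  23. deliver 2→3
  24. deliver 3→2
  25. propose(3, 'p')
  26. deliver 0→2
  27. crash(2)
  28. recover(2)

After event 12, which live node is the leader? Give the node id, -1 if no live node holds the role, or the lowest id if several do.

step 1 timeout(3): 3={cand,t=1,log=-}
step 2 deliver 3→2: 2={foll,t=1,log=-}
step 3 deliver 2→3: —
step 4 deliver 3→1: 1={foll,t=1,log=-}
step 5 deliver 1→3: 3={lead,t=1,log=-}
step 6 deliver 3→0: 0={foll,t=1,log=-}
step 7 deliver 0→3: —
step 8 propose(3,'z'): 3={lead,t=1,log=z}
step 9 deliver 3→2: 2={foll,t=1,log=z}
step 10 deliver 2→3: —
step 11 timeout(0): 0={cand,t=2,log=-}
step 12 deliver 0→3: 3={foll,t=2,log=z}

-1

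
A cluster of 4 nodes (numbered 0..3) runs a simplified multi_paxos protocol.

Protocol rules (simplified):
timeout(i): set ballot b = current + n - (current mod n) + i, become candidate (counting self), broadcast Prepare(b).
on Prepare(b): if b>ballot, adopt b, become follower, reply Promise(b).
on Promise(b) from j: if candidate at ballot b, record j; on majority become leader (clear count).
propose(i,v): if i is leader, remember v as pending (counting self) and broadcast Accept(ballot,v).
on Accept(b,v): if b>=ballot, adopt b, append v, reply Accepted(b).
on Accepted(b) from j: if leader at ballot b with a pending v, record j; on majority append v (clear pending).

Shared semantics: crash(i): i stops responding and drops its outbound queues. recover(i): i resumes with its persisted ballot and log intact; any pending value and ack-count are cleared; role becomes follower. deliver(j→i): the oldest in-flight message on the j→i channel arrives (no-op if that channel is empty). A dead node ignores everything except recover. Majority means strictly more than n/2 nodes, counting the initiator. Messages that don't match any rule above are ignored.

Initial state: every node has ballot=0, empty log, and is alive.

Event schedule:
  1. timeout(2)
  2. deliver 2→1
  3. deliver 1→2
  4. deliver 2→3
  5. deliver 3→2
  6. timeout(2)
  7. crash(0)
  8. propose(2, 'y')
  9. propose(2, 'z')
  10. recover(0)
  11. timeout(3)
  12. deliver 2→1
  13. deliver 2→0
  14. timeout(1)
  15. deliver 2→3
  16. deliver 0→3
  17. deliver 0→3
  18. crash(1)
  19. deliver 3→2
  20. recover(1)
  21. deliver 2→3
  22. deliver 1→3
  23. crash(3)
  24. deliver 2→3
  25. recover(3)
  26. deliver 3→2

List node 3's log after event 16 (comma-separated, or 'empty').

empty

step 1 timeout(2): 2={cand,b=6,log=-}
step 2 deliver 2→1: 1={foll,b=6,log=-}
step 3 deliver 1→2: —
step 4 deliver 2→3: 3={foll,b=6,log=-}
step 5 deliver 3→2: 2={lead,b=6,log=-}
step 6 timeout(2): 2={cand,b=10,log=-}
step 7 crash(0): 0={✗foll,b=0,log=-}
step 8 propose(2,'y'): —
step 9 propose(2,'z'): —
step 10 recover(0): 0={foll,b=0,log=-}
step 11 timeout(3): 3={cand,b=11,log=-}
step 12 deliver 2→1: 1={foll,b=10,log=-}
step 13 deliver 2→0: 0={foll,b=6,log=-}
step 14 timeout(1): 1={cand,b=13,log=-}
step 15 deliver 2→3: —
step 16 deliver 0→3: —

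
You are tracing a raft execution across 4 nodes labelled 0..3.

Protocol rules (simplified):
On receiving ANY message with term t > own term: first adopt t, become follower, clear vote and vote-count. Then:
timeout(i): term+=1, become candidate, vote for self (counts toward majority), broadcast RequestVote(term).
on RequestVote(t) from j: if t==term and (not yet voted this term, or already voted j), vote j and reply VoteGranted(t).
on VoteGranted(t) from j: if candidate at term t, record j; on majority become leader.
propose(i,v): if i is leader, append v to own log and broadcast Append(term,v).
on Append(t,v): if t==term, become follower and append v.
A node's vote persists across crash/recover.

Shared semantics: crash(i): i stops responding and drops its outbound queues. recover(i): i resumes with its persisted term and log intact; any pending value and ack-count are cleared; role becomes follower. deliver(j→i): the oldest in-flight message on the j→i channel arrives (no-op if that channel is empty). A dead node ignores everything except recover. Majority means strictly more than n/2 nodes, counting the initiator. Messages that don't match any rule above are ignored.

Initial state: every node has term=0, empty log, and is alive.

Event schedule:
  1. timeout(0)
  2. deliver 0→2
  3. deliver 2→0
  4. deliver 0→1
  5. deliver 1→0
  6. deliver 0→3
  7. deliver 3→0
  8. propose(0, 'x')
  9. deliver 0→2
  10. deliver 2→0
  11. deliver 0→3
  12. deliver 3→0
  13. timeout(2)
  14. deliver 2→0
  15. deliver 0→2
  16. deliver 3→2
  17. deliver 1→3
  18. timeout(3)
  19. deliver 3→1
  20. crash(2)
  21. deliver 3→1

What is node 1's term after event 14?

1

e1 timeout(0): 0[cand,t=1,-]
e2 deliver 0→2: 2[foll,t=1,-]
e3 deliver 2→0: ·
e4 deliver 0→1: 1[foll,t=1,-]
e5 deliver 1→0: 0[lead,t=1,-]
e6 deliver 0→3: 3[foll,t=1,-]
e7 deliver 3→0: ·
e8 propose(0,'x'): 0[lead,t=1,x]
e9 deliver 0→2: 2[foll,t=1,x]
e10 deliver 2→0: ·
e11 deliver 0→3: 3[foll,t=1,x]
e12 deliver 3→0: ·
e13 timeout(2): 2[cand,t=2,x]
e14 deliver 2→0: 0[foll,t=2,x]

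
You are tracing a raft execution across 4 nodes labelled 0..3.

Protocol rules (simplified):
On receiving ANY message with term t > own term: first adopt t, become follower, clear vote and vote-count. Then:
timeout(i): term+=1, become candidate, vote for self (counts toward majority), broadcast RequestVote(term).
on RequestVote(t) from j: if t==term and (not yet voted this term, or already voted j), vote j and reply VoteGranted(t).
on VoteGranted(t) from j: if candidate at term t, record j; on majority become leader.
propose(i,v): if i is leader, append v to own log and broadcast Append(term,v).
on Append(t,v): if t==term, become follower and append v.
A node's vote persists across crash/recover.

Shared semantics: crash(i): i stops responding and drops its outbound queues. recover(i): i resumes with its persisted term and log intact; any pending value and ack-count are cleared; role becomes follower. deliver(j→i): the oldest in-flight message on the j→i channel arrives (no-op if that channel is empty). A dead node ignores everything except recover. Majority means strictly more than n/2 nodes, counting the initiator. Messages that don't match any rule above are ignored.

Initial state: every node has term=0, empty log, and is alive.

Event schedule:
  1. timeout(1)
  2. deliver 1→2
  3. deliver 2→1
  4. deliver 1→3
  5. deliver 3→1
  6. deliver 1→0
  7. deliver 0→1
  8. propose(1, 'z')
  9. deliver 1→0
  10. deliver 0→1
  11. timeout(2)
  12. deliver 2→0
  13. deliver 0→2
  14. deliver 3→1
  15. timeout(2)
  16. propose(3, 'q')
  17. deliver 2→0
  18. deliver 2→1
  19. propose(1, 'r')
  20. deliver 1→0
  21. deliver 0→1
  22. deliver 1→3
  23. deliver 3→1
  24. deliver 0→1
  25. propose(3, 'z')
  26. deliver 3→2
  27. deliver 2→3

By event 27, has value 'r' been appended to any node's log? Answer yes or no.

1. timeout(1):  <1:cand t1 ->
2. deliver 1→2:  <2:foll t1 ->
3. deliver 2→1:  nop
4. deliver 1→3:  <3:foll t1 ->
5. deliver 3→1:  <1:lead t1 ->
6. deliver 1→0:  <0:foll t1 ->
7. deliver 0→1:  nop
8. propose(1,'z'):  <1:lead t1 z>
9. deliver 1→0:  <0:foll t1 z>
10. deliver 0→1:  nop
11. timeout(2):  <2:cand t2 ->
12. deliver 2→0:  <0:foll t2 z>
13. deliver 0→2:  nop
14. deliver 3→1:  nop
15. timeout(2):  <2:cand t3 ->
16. propose(3,'q'):  nop
17. deliver 2→0:  <0:foll t3 z>
18. deliver 2→1:  <1:foll t2 z>
19. propose(1,'r'):  nop
20. deliver 1→0:  nop
21. deliver 0→1:  nop
22. deliver 1→3:  <3:foll t1 z>
23. deliver 3→1:  nop
24. deliver 0→1:  nop
25. propose(3,'z'):  nop
26. deliver 3→2:  nop
27. deliver 2→3:  <3:foll t2 z>

no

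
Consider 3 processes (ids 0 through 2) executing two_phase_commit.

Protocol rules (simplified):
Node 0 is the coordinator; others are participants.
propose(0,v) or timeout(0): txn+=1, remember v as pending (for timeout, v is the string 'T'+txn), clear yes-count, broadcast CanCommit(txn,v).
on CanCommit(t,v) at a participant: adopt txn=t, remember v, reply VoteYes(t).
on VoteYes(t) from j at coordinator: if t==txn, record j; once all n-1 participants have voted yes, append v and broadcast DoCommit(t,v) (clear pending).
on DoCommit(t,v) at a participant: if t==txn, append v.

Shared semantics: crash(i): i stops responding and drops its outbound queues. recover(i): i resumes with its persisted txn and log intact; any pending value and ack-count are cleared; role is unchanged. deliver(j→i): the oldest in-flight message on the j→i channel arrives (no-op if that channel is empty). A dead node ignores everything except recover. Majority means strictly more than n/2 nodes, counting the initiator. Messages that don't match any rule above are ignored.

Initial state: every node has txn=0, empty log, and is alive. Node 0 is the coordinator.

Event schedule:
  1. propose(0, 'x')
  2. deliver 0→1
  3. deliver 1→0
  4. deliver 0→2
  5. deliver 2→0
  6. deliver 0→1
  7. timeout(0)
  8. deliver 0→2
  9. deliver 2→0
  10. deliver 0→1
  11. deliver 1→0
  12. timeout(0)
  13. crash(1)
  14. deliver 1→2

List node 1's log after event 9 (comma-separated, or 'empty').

x

step 1 propose(0,'x'): 0={coor,t=1,log=-}
step 2 deliver 0→1: 1={part,t=1,log=-}
step 3 deliver 1→0: —
step 4 deliver 0→2: 2={part,t=1,log=-}
step 5 deliver 2→0: 0={coor,t=1,log=x}
step 6 deliver 0→1: 1={part,t=1,log=x}
step 7 timeout(0): 0={coor,t=2,log=x}
step 8 deliver 0→2: 2={part,t=1,log=x}
step 9 deliver 2→0: —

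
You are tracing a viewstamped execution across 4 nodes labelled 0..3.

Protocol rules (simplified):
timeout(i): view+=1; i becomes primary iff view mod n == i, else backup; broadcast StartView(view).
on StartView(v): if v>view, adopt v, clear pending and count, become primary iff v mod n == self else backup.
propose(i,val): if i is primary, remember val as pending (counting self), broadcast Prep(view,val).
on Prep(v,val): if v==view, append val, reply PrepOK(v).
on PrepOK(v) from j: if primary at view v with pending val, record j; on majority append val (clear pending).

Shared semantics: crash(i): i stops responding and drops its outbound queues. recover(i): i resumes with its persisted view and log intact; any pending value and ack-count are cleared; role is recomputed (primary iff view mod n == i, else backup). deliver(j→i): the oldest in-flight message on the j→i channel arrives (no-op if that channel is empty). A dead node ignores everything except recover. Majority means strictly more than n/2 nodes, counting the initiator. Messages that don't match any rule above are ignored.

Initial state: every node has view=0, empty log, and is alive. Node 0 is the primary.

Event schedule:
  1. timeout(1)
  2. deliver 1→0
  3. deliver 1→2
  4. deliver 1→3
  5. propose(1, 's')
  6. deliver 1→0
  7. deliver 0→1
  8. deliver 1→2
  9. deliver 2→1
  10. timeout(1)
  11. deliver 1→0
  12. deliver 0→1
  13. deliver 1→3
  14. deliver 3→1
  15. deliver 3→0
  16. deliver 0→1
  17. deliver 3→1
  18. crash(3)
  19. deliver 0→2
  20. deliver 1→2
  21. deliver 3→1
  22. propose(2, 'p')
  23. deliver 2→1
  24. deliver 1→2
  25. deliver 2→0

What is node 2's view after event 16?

step 1 timeout(1): 1={prim,v=1,log=-}
step 2 deliver 1→0: 0={back,v=1,log=-}
step 3 deliver 1→2: 2={back,v=1,log=-}
step 4 deliver 1→3: 3={back,v=1,log=-}
step 5 propose(1,'s'): —
step 6 deliver 1→0: 0={back,v=1,log=s}
step 7 deliver 0→1: —
step 8 deliver 1→2: 2={back,v=1,log=s}
step 9 deliver 2→1: 1={prim,v=1,log=s}
step 10 timeout(1): 1={back,v=2,log=s}
step 11 deliver 1→0: 0={back,v=2,log=s}
step 12 deliver 0→1: —
step 13 deliver 1→3: 3={back,v=1,log=s}
step 14 deliver 3→1: —
step 15 deliver 3→0: —
step 16 deliver 0→1: —

1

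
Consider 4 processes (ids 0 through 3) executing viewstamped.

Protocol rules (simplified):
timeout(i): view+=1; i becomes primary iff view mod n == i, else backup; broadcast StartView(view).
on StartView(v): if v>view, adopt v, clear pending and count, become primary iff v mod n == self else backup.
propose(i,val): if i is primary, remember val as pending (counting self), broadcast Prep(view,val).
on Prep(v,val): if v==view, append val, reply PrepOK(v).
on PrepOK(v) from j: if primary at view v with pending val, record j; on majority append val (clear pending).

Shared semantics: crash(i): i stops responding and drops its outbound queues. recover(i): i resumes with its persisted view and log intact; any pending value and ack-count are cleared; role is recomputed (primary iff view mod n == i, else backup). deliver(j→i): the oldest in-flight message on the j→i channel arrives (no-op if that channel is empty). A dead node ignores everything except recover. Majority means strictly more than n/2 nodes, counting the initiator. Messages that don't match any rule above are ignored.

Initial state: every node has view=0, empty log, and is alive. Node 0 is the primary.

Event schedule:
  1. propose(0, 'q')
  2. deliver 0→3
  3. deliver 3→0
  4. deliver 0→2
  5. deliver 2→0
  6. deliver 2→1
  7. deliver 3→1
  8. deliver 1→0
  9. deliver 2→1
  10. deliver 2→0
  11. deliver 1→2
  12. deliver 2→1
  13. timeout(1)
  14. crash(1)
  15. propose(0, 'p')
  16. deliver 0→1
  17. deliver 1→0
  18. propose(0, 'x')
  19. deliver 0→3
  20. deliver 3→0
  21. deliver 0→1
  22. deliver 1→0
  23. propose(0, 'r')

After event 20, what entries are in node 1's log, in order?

empty

[1] propose(0,'q') → ∅
[2] deliver 0→3 → N3(back v0 [q])
[3] deliver 3→0 → ∅
[4] deliver 0→2 → N2(back v0 [q])
[5] deliver 2→0 → N0(prim v0 [q])
[6] deliver 2→1 → ∅
[7] deliver 3→1 → ∅
[8] deliver 1→0 → ∅
[9] deliver 2→1 → ∅
[10] deliver 2→0 → ∅
[11] deliver 1→2 → ∅
[12] deliver 2→1 → ∅
[13] timeout(1) → N1(prim v1 [-])
[14] crash(1) → N1(✗prim v1 [-])
[15] propose(0,'p') → ∅
[16] deliver 0→1 → ∅
[17] deliver 1→0 → ∅
[18] propose(0,'x') → ∅
[19] deliver 0→3 → N3(back v0 [q,p])
[20] deliver 3→0 → ∅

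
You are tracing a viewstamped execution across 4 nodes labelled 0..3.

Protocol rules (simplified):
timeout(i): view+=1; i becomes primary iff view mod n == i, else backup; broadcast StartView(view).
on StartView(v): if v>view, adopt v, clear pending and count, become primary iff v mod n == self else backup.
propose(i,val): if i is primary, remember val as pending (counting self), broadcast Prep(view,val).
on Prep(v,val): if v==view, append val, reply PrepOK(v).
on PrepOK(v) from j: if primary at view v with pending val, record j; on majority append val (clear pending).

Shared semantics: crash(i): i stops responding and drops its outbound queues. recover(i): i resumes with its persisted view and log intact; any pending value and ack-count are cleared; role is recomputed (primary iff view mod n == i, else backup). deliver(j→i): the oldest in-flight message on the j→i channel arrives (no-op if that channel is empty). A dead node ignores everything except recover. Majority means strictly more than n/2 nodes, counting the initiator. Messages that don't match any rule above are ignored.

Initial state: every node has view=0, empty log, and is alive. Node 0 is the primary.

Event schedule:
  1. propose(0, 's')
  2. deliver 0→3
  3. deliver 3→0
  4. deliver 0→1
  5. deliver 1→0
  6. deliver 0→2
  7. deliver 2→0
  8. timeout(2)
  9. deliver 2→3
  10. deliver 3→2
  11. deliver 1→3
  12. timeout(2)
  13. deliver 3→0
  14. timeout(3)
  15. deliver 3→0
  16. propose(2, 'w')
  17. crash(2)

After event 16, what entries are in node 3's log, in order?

s

e1 propose(0,'s'): ·
e2 deliver 0→3: 3[back,v=0,s]
e3 deliver 3→0: ·
e4 deliver 0→1: 1[back,v=0,s]
e5 deliver 1→0: 0[prim,v=0,s]
e6 deliver 0→2: 2[back,v=0,s]
e7 deliver 2→0: ·
e8 timeout(2): 2[back,v=1,s]
e9 deliver 2→3: 3[back,v=1,s]
e10 deliver 3→2: ·
e11 deliver 1→3: ·
e12 timeout(2): 2[prim,v=2,s]
e13 deliver 3→0: ·
e14 timeout(3): 3[back,v=2,s]
e15 deliver 3→0: 0[back,v=2,s]
e16 propose(2,'w'): ·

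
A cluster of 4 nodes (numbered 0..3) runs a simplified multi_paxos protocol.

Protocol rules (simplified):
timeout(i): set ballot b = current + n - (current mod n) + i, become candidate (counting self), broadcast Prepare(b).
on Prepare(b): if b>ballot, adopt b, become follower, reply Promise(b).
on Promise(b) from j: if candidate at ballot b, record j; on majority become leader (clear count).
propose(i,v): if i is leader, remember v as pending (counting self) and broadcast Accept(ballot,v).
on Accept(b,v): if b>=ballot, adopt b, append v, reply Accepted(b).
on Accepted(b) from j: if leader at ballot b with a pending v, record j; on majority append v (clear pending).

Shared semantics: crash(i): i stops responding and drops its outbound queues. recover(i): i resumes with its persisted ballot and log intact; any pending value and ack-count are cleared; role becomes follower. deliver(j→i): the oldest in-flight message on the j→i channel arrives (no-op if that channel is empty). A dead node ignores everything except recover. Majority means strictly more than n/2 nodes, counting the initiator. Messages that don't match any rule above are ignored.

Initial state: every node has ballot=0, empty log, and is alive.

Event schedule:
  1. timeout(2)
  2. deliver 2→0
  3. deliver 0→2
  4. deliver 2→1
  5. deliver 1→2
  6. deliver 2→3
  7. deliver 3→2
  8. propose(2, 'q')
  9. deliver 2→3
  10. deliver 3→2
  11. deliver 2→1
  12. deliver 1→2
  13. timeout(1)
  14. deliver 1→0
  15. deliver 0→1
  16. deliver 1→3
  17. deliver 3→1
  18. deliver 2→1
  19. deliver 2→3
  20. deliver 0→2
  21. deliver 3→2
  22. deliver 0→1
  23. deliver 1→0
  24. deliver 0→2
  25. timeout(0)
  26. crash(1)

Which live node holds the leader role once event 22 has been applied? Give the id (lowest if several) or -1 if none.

step 1 timeout(2): 2={cand,b=6,log=-}
step 2 deliver 2→0: 0={foll,b=6,log=-}
step 3 deliver 0→2: —
step 4 deliver 2→1: 1={foll,b=6,log=-}
step 5 deliver 1→2: 2={lead,b=6,log=-}
step 6 deliver 2→3: 3={foll,b=6,log=-}
step 7 deliver 3→2: —
step 8 propose(2,'q'): —
step 9 deliver 2→3: 3={foll,b=6,log=q}
step 10 deliver 3→2: —
step 11 deliver 2→1: 1={foll,b=6,log=q}
step 12 deliver 1→2: 2={lead,b=6,log=q}
step 13 timeout(1): 1={cand,b=9,log=q}
step 14 deliver 1→0: 0={foll,b=9,log=-}
step 15 deliver 0→1: —
step 16 deliver 1→3: 3={foll,b=9,log=q}
step 17 deliver 3→1: 1={lead,b=9,log=q}
step 18 deliver 2→1: —
step 19 deliver 2→3: —
step 20 deliver 0→2: —
step 21 deliver 3→2: —
step 22 deliver 0→1: —

1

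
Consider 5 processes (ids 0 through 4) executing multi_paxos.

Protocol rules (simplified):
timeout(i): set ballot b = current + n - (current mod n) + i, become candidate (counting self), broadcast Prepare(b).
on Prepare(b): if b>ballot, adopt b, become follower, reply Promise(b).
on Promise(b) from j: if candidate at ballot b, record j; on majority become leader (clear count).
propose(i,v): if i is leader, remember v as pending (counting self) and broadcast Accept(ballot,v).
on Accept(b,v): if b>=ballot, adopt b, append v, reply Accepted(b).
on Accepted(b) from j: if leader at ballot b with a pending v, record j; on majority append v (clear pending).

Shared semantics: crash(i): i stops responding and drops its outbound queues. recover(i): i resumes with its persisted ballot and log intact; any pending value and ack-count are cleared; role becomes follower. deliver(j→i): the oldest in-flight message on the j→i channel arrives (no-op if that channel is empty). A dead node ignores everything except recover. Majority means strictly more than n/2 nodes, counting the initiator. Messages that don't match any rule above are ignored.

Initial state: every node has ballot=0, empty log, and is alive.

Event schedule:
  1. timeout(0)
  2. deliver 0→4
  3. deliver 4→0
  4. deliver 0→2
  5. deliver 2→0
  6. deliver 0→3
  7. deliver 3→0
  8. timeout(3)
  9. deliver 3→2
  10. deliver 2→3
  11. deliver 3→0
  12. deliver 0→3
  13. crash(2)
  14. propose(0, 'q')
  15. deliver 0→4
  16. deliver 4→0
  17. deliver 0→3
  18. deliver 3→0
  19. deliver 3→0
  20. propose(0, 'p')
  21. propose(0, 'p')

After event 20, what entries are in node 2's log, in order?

empty

e1 timeout(0): 0[cand,b=5,-]
e2 deliver 0→4: 4[foll,b=5,-]
e3 deliver 4→0: ·
e4 deliver 0→2: 2[foll,b=5,-]
e5 deliver 2→0: 0[lead,b=5,-]
e6 deliver 0→3: 3[foll,b=5,-]
e7 deliver 3→0: ·
e8 timeout(3): 3[cand,b=13,-]
e9 deliver 3→2: 2[foll,b=13,-]
e10 deliver 2→3: ·
e11 deliver 3→0: 0[foll,b=13,-]
e12 deliver 0→3: 3[lead,b=13,-]
e13 crash(2): 2[✗foll,b=13,-]
e14 propose(0,'q'): ·
e15 deliver 0→4: ·
e16 deliver 4→0: ·
e17 deliver 0→3: ·
e18 deliver 3→0: ·
e19 deliver 3→0: ·
e20 propose(0,'p'): ·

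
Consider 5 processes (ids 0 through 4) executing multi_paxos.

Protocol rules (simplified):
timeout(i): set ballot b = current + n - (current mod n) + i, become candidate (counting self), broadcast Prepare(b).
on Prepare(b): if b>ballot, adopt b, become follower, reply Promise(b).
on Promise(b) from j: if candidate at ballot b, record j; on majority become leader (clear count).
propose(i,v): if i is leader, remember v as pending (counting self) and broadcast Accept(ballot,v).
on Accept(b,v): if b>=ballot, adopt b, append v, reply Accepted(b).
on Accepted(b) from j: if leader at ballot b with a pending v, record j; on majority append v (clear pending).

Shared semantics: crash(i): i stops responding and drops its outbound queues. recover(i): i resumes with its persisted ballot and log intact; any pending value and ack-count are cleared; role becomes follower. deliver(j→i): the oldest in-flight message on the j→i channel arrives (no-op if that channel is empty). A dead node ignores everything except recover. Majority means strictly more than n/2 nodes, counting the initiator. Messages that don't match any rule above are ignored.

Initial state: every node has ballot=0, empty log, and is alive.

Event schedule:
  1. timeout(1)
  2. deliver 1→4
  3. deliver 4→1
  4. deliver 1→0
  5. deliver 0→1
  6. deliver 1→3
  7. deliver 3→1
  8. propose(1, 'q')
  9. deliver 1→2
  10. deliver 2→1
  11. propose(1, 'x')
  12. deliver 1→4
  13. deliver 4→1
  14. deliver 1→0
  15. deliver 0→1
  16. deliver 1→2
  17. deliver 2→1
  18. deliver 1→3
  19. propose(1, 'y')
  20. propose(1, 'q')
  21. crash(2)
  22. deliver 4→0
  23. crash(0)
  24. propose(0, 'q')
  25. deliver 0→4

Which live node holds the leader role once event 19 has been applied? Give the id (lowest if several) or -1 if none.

e1 timeout(1): 1[cand,b=6,-]
e2 deliver 1→4: 4[foll,b=6,-]
e3 deliver 4→1: ·
e4 deliver 1→0: 0[foll,b=6,-]
e5 deliver 0→1: 1[lead,b=6,-]
e6 deliver 1→3: 3[foll,b=6,-]
e7 deliver 3→1: ·
e8 propose(1,'q'): ·
e9 deliver 1→2: 2[foll,b=6,-]
e10 deliver 2→1: ·
e11 propose(1,'x'): ·
e12 deliver 1→4: 4[foll,b=6,q]
e13 deliver 4→1: ·
e14 deliver 1→0: 0[foll,b=6,q]
e15 deliver 0→1: 1[lead,b=6,x]
e16 deliver 1→2: 2[foll,b=6,q]
e17 deliver 2→1: ·
e18 deliver 1→3: 3[foll,b=6,q]
e19 propose(1,'y'): ·

1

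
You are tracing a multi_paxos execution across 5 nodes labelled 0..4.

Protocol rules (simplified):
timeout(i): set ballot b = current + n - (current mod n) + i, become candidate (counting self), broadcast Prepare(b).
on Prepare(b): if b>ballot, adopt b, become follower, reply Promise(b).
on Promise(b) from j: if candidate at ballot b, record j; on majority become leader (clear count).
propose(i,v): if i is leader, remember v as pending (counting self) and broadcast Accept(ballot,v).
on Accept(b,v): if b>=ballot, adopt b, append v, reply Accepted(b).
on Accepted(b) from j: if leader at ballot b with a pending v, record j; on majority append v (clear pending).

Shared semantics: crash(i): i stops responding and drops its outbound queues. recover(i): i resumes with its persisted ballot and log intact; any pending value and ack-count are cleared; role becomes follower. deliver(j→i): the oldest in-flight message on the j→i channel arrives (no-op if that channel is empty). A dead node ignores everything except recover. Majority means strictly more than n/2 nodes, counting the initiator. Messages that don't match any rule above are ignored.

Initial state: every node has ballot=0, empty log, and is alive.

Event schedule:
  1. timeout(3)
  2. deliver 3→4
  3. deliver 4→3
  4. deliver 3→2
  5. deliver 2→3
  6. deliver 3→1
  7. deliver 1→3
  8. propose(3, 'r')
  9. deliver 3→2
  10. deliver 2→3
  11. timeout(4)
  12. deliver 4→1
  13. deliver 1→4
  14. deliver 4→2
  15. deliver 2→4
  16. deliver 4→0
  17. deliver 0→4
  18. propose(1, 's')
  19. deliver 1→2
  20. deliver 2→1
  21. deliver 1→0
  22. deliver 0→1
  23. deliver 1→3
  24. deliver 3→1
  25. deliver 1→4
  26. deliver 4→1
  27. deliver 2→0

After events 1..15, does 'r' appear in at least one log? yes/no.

yes

step 1 timeout(3): 3={cand,b=8,log=-}
step 2 deliver 3→4: 4={foll,b=8,log=-}
step 3 deliver 4→3: —
step 4 deliver 3→2: 2={foll,b=8,log=-}
step 5 deliver 2→3: 3={lead,b=8,log=-}
step 6 deliver 3→1: 1={foll,b=8,log=-}
step 7 deliver 1→3: —
step 8 propose(3,'r'): —
step 9 deliver 3→2: 2={foll,b=8,log=r}
step 10 deliver 2→3: —
step 11 timeout(4): 4={cand,b=14,log=-}
step 12 deliver 4→1: 1={foll,b=14,log=-}
step 13 deliver 1→4: —
step 14 deliver 4→2: 2={foll,b=14,log=r}
step 15 deliver 2→4: 4={lead,b=14,log=-}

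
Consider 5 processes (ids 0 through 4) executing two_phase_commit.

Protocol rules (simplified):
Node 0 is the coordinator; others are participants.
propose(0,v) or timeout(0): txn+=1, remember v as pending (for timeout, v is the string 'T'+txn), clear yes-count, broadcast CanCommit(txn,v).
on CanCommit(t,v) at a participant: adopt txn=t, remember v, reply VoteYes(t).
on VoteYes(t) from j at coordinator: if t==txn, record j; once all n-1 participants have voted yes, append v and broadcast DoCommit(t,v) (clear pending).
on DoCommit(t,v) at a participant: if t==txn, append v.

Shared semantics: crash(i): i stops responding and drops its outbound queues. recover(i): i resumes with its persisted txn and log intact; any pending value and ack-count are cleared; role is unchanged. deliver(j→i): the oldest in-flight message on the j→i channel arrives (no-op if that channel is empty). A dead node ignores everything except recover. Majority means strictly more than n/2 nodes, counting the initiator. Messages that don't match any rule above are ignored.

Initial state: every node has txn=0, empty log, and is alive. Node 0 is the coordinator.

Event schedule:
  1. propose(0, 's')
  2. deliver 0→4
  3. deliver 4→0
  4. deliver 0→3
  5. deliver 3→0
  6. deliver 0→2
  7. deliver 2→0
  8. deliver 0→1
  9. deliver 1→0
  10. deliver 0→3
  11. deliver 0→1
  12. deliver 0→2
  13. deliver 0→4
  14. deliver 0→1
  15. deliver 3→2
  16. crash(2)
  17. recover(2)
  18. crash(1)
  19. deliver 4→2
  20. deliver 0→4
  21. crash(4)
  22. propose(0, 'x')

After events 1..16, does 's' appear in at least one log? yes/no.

yes

e1 propose(0,'s'): 0[coor,t=1,-]
e2 deliver 0→4: 4[part,t=1,-]
e3 deliver 4→0: ·
e4 deliver 0→3: 3[part,t=1,-]
e5 deliver 3→0: ·
e6 deliver 0→2: 2[part,t=1,-]
e7 deliver 2→0: ·
e8 deliver 0→1: 1[part,t=1,-]
e9 deliver 1→0: 0[coor,t=1,s]
e10 deliver 0→3: 3[part,t=1,s]
e11 deliver 0→1: 1[part,t=1,s]
e12 deliver 0→2: 2[part,t=1,s]
e13 deliver 0→4: 4[part,t=1,s]
e14 deliver 0→1: ·
e15 deliver 3→2: ·
e16 crash(2): 2[✗part,t=1,s]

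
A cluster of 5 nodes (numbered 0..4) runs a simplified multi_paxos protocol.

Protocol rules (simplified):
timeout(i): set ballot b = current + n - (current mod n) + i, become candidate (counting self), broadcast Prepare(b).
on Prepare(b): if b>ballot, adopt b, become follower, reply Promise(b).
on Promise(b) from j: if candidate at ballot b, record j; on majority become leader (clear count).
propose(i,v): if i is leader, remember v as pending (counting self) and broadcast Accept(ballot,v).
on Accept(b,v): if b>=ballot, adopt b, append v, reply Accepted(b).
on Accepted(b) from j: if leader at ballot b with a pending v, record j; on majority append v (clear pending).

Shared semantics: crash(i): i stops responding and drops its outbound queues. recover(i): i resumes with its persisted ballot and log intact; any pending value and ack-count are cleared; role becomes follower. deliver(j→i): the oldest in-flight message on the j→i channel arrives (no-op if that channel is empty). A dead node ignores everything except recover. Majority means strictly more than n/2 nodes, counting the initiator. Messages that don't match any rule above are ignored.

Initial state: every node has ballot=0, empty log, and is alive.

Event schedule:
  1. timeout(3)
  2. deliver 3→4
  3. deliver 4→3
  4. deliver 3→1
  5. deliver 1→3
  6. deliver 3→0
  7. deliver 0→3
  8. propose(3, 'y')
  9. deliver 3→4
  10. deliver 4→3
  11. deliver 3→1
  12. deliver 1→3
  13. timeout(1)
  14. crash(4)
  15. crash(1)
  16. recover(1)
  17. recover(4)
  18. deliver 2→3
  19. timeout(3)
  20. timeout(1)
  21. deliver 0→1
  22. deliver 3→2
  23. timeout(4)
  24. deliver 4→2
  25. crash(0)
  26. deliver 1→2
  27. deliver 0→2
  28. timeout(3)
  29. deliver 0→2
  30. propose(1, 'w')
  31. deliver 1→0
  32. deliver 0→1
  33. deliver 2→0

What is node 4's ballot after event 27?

14

after 1 — timeout(3): n3:cand/b8/[-]
after 2 — deliver 3→4: n4:foll/b8/[-]
after 3 — deliver 4→3: ·
after 4 — deliver 3→1: n1:foll/b8/[-]
after 5 — deliver 1→3: n3:lead/b8/[-]
after 6 — deliver 3→0: n0:foll/b8/[-]
after 7 — deliver 0→3: ·
after 8 — propose(3,'y'): ·
after 9 — deliver 3→4: n4:foll/b8/[y]
after 10 — deliver 4→3: ·
after 11 — deliver 3→1: n1:foll/b8/[y]
after 12 — deliver 1→3: n3:lead/b8/[y]
after 13 — timeout(1): n1:cand/b11/[y]
after 14 — crash(4): n4:✗foll/b8/[y]
after 15 — crash(1): n1:✗cand/b11/[y]
after 16 — recover(1): n1:foll/b11/[y]
after 17 — recover(4): n4:foll/b8/[y]
after 18 — deliver 2→3: ·
after 19 — timeout(3): n3:cand/b13/[y]
after 20 — timeout(1): n1:cand/b16/[y]
after 21 — deliver 0→1: ·
after 22 — deliver 3→2: n2:foll/b8/[-]
after 23 — timeout(4): n4:cand/b14/[y]
after 24 — deliver 4→2: n2:foll/b14/[-]
after 25 — crash(0): n0:✗foll/b8/[-]
after 26 — deliver 1→2: n2:foll/b16/[-]
after 27 — deliver 0→2: ·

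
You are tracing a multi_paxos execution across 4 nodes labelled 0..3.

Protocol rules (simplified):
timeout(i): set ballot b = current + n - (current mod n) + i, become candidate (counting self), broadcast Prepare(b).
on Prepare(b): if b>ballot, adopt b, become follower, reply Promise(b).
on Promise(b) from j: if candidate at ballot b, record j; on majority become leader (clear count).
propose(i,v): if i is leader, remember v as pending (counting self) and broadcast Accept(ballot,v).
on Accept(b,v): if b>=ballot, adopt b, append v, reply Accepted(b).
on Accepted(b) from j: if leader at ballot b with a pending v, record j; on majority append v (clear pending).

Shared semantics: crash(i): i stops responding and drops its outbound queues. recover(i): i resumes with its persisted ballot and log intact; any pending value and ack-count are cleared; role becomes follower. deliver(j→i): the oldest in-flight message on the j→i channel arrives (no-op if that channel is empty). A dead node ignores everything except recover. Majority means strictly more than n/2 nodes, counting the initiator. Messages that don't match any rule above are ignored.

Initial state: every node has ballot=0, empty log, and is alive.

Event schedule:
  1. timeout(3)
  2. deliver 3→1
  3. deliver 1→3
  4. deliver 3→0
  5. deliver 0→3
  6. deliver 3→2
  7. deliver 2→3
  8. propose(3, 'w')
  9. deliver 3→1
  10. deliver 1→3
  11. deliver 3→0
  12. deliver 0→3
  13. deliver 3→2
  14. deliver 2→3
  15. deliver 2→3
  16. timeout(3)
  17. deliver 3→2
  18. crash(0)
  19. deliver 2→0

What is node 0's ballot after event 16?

7

after 1 — timeout(3): n3:cand/b7/[-]
after 2 — deliver 3→1: n1:foll/b7/[-]
after 3 — deliver 1→3: ·
after 4 — deliver 3→0: n0:foll/b7/[-]
after 5 — deliver 0→3: n3:lead/b7/[-]
after 6 — deliver 3→2: n2:foll/b7/[-]
after 7 — deliver 2→3: ·
after 8 — propose(3,'w'): ·
after 9 — deliver 3→1: n1:foll/b7/[w]
after 10 — deliver 1→3: ·
after 11 — deliver 3→0: n0:foll/b7/[w]
after 12 — deliver 0→3: n3:lead/b7/[w]
after 13 — deliver 3→2: n2:foll/b7/[w]
after 14 — deliver 2→3: ·
after 15 — deliver 2→3: ·
after 16 — timeout(3): n3:cand/b11/[w]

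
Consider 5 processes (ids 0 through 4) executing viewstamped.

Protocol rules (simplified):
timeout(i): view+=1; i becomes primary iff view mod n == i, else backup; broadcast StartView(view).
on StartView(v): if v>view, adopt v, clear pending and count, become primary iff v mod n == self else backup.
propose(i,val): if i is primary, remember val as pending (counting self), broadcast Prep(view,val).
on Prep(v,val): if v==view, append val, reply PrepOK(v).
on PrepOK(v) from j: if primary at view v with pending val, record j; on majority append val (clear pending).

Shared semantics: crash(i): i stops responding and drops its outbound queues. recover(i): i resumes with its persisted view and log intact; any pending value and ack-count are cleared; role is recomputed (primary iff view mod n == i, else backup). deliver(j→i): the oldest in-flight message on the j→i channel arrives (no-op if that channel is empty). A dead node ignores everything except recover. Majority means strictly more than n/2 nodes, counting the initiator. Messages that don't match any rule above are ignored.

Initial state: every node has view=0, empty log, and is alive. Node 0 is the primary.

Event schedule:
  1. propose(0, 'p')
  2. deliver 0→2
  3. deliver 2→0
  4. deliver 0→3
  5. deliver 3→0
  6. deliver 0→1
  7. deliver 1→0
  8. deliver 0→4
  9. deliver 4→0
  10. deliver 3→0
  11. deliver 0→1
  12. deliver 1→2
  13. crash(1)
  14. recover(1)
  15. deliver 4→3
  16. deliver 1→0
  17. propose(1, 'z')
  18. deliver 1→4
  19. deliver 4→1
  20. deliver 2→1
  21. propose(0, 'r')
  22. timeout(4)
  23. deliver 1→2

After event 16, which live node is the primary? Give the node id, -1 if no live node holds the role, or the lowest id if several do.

e1 propose(0,'p'): ·
e2 deliver 0→2: 2[back,v=0,p]
e3 deliver 2→0: ·
e4 deliver 0→3: 3[back,v=0,p]
e5 deliver 3→0: 0[prim,v=0,p]
e6 deliver 0→1: 1[back,v=0,p]
e7 deliver 1→0: ·
e8 deliver 0→4: 4[back,v=0,p]
e9 deliver 4→0: ·
e10 deliver 3→0: ·
e11 deliver 0→1: ·
e12 deliver 1→2: ·
e13 crash(1): 1[✗back,v=0,p]
e14 recover(1): 1[back,v=0,p]
e15 deliver 4→3: ·
e16 deliver 1→0: ·

0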